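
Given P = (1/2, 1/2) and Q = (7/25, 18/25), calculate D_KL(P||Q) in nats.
0.1076 nats

KL divergence: D_KL(P||Q) = Σ p(x) log(p(x)/q(x))

Computing term by term:
  x=0: 1/2 × log_e[(1/2)/(7/25)] = 1/2 × 0.5798 = 0.2899
  x=1: 1/2 × log_e[(1/2)/(18/25)] = 1/2 × -0.3646 = -0.1823

D_KL(P||Q) = 0.1076 nats

Note: KL divergence is always non-negative and equals 0 iff P = Q.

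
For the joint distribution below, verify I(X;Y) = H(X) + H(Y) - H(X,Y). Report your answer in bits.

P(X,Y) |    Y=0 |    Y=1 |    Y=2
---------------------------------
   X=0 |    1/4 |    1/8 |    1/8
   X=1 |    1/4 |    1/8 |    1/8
I(X;Y) = 0.0000 bits

Mutual information has multiple equivalent forms:
- I(X;Y) = H(X) - H(X|Y)
- I(X;Y) = H(Y) - H(Y|X)
- I(X;Y) = H(X) + H(Y) - H(X,Y)

Computing all quantities:
H(X) = 1.0000, H(Y) = 1.5000, H(X,Y) = 2.5000
H(X|Y) = 1.0000, H(Y|X) = 1.5000

Verification:
H(X) - H(X|Y) = 1.0000 - 1.0000 = 0.0000
H(Y) - H(Y|X) = 1.5000 - 1.5000 = 0.0000
H(X) + H(Y) - H(X,Y) = 1.0000 + 1.5000 - 2.5000 = 0.0000

All forms give I(X;Y) = 0.0000 bits. ✓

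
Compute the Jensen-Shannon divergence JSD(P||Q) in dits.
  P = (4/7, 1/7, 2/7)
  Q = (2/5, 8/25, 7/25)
0.0109 dits

Jensen-Shannon divergence is:
JSD(P||Q) = 0.5 × D_KL(P||M) + 0.5 × D_KL(Q||M)
where M = 0.5 × (P + Q) is the mixture distribution.

M = 0.5 × (4/7, 1/7, 2/7) + 0.5 × (2/5, 8/25, 7/25) = (17/35, 0.231429, 0.282857)

D_KL(P||M) = 0.0116 dits
D_KL(Q||M) = 0.0101 dits

JSD(P||Q) = 0.5 × 0.0116 + 0.5 × 0.0101 = 0.0109 dits

Unlike KL divergence, JSD is symmetric and bounded: 0 ≤ JSD ≤ log(2).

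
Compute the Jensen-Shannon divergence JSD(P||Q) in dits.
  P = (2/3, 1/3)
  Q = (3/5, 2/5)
0.0010 dits

Jensen-Shannon divergence is:
JSD(P||Q) = 0.5 × D_KL(P||M) + 0.5 × D_KL(Q||M)
where M = 0.5 × (P + Q) is the mixture distribution.

M = 0.5 × (2/3, 1/3) + 0.5 × (3/5, 2/5) = (19/30, 11/30)

D_KL(P||M) = 0.0011 dits
D_KL(Q||M) = 0.0010 dits

JSD(P||Q) = 0.5 × 0.0011 + 0.5 × 0.0010 = 0.0010 dits

Unlike KL divergence, JSD is symmetric and bounded: 0 ≤ JSD ≤ log(2).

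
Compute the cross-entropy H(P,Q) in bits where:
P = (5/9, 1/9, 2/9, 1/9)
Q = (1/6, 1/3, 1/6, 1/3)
2.3627 bits

Cross-entropy: H(P,Q) = -Σ p(x) log q(x)

Alternatively: H(P,Q) = H(P) + D_KL(P||Q)
H(P) = 1.6577 bits
D_KL(P||Q) = 0.7050 bits

H(P,Q) = 1.6577 + 0.7050 = 2.3627 bits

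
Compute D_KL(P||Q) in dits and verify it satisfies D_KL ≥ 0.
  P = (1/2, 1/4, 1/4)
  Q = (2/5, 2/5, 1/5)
0.0217 dits

KL divergence satisfies the Gibbs inequality: D_KL(P||Q) ≥ 0 for all distributions P, Q.

D_KL(P||Q) = Σ p(x) log(p(x)/q(x))
Term by term:
  x=0: 1/2 × log_10[(1/2)/(2/5)] = 0.0485
  x=1: 1/4 × log_10[(1/4)/(2/5)] = -0.0510
  x=2: 1/4 × log_10[(1/4)/(1/5)] = 0.0242
D_KL(P||Q) = 0.0217 dits

D_KL(P||Q) = 0.0217 ≥ 0 ✓

This non-negativity is a fundamental property: relative entropy cannot be negative because it measures how different Q is from P.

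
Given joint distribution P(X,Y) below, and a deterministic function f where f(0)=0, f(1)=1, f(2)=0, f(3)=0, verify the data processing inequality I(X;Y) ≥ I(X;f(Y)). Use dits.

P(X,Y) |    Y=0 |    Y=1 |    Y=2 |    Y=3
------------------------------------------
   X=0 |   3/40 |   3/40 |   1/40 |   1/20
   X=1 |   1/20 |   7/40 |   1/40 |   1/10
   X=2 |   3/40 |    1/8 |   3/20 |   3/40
I(X;Y) = 0.0317, I(X;f(Y)) = 0.0079, inequality holds: 0.0317 ≥ 0.0079

Data Processing Inequality: For any Markov chain X → Y → Z, we have I(X;Y) ≥ I(X;Z).

Here Z = f(Y) is a deterministic function of Y, forming X → Y → Z.

Original I(X;Y) = 0.0317 dits

After applying f:
P(X,Z) where Z=f(Y):
- P(X,Z=0) = P(X,Y=0) + P(X,Y=2) + P(X,Y=3)
- P(X,Z=1) = P(X,Y=1)

I(X;Z) = I(X;f(Y)) = 0.0079 dits

Verification: 0.0317 ≥ 0.0079 ✓

Information cannot be created by processing; the function f can only lose information about X.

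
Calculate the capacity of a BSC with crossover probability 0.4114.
0.0228 bits

For a binary symmetric channel (BSC) with error probability p:
Capacity C = 1 - H(p) bits per symbol

where H(p) = -p log₂(p) - (1-p) log₂(1-p) is the binary entropy function.

H(0.4114) = 0.9772 bits
C = 1 - 0.9772 = 0.0228 bits per symbol

This means we can reliably transmit up to 0.0228 bits of information per channel use.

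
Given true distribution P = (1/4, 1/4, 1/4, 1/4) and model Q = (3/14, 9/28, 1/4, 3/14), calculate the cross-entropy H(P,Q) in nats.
1.4005 nats

Cross-entropy: H(P,Q) = -Σ p(x) log q(x)

Alternatively: H(P,Q) = H(P) + D_KL(P||Q)
H(P) = 1.3863 nats
D_KL(P||Q) = 0.0142 nats

H(P,Q) = 1.3863 + 0.0142 = 1.4005 nats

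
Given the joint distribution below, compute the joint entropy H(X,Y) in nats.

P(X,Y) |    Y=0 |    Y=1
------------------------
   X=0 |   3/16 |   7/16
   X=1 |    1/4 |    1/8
1.2820 nats

Joint entropy is H(X,Y) = -Σ_{x,y} p(x,y) log p(x,y).

Summing over all non-zero entries:
H(X,Y) = -[3/16·log_e(3/16) + 7/16·log_e(7/16) + 1/4·log_e(1/4) + 1/8·log_e(1/8)]
H(X,Y) = 1.2820 nats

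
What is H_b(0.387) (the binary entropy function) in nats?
0.6674 nats

The binary entropy function is:
H(p) = -p log(p) - (1-p) log(1-p)

H(0.387) = -0.387 × log_e(0.387) - 0.613 × log_e(0.613)
H(0.387) = 0.6674 nats

Note: Binary entropy is maximized at p=0.5 (H=1 bit) and minimized at p=0 or p=1 (H=0).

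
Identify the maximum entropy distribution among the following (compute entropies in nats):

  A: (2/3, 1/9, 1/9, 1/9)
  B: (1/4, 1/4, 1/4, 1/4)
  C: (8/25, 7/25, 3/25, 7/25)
B

For a discrete distribution over n outcomes, entropy is maximized by the uniform distribution.

Computing entropies:
H(A) = 1.0027 nats
H(B) = 1.3863 nats
H(C) = 1.3319 nats

The uniform distribution (where all probabilities equal 1/4) achieves the maximum entropy of log_e(4) = 1.3863 nats.

Distribution B has the highest entropy.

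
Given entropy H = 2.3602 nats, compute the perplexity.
10.5931

Perplexity is e^H (or exp(H) for natural log).

H = 2.3602 nats
Perplexity = e^2.3602 = 10.5931

Interpretation: The model's uncertainty is equivalent to choosing uniformly among 10.6 options.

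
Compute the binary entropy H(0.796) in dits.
0.2197 dits

The binary entropy function is:
H(p) = -p log(p) - (1-p) log(1-p)

H(0.796) = -0.796 × log_10(0.796) - 0.204 × log_10(0.204)
H(0.796) = 0.2197 dits

Note: Binary entropy is maximized at p=0.5 (H=1 bit) and minimized at p=0 or p=1 (H=0).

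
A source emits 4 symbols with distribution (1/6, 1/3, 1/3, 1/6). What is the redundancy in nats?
0.0566 nats

Redundancy measures how far a source is from maximum entropy:
R = H_max - H(X)

Maximum entropy for 4 symbols: H_max = log_e(4) = 1.3863 nats
Actual entropy: H(X) = 1.3297 nats
Redundancy: R = 1.3863 - 1.3297 = 0.0566 nats

This redundancy represents potential for compression: the source could be compressed by 0.0566 nats per symbol.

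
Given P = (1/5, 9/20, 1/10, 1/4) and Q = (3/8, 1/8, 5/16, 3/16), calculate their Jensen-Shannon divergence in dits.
0.0405 dits

Jensen-Shannon divergence is:
JSD(P||Q) = 0.5 × D_KL(P||M) + 0.5 × D_KL(Q||M)
where M = 0.5 × (P + Q) is the mixture distribution.

M = 0.5 × (1/5, 9/20, 1/10, 1/4) + 0.5 × (3/8, 1/8, 5/16, 3/16) = (0.2875, 0.2875, 0.20625, 7/32)

D_KL(P||M) = 0.0391 dits
D_KL(Q||M) = 0.0419 dits

JSD(P||Q) = 0.5 × 0.0391 + 0.5 × 0.0419 = 0.0405 dits

Unlike KL divergence, JSD is symmetric and bounded: 0 ≤ JSD ≤ log(2).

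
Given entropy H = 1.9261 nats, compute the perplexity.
6.8627

Perplexity is e^H (or exp(H) for natural log).

H = 1.9261 nats
Perplexity = e^1.9261 = 6.8627

Interpretation: The model's uncertainty is equivalent to choosing uniformly among 6.9 options.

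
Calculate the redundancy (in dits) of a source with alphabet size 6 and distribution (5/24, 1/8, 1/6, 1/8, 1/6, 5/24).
0.0091 dits

Redundancy measures how far a source is from maximum entropy:
R = H_max - H(X)

Maximum entropy for 6 symbols: H_max = log_10(6) = 0.7782 dits
Actual entropy: H(X) = 0.7690 dits
Redundancy: R = 0.7782 - 0.7690 = 0.0091 dits

This redundancy represents potential for compression: the source could be compressed by 0.0091 dits per symbol.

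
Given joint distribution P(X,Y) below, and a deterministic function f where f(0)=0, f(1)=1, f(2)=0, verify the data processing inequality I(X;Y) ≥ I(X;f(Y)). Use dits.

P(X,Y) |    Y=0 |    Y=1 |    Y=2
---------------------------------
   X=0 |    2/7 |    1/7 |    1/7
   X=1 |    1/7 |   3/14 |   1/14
I(X;Y) = 0.0145, I(X;f(Y)) = 0.0145, inequality holds: 0.0145 ≥ 0.0145

Data Processing Inequality: For any Markov chain X → Y → Z, we have I(X;Y) ≥ I(X;Z).

Here Z = f(Y) is a deterministic function of Y, forming X → Y → Z.

Original I(X;Y) = 0.0145 dits

After applying f:
P(X,Z) where Z=f(Y):
- P(X,Z=0) = P(X,Y=0) + P(X,Y=2)
- P(X,Z=1) = P(X,Y=1)

I(X;Z) = I(X;f(Y)) = 0.0145 dits

Verification: 0.0145 ≥ 0.0145 ✓

Information cannot be created by processing; the function f can only lose information about X.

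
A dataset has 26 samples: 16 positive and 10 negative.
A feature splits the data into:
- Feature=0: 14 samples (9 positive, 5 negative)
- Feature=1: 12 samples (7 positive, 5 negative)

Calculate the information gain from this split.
0.0027 bits

Information Gain = H(Y) - H(Y|Feature)

Before split:
P(positive) = 16/26 = 0.6154
H(Y) = 0.9612 bits

After split:
Feature=0: H = 0.9403 bits (weight = 14/26)
Feature=1: H = 0.9799 bits (weight = 12/26)
H(Y|Feature) = (14/26)×0.9403 + (12/26)×0.9799 = 0.9586 bits

Information Gain = 0.9612 - 0.9586 = 0.0027 bits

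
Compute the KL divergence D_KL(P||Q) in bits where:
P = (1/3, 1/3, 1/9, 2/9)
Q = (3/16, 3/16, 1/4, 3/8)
0.2556 bits

KL divergence: D_KL(P||Q) = Σ p(x) log(p(x)/q(x))

Computing term by term:
  x=0: 1/3 × log_2[(1/3)/(3/16)] = 1/3 × 0.8301 = 0.2767
  x=1: 1/3 × log_2[(1/3)/(3/16)] = 1/3 × 0.8301 = 0.2767
  x=2: 1/9 × log_2[(1/9)/(1/4)] = 1/9 × -1.1699 = -0.1300
  x=3: 2/9 × log_2[(2/9)/(3/8)] = 2/9 × -0.7549 = -0.1678

D_KL(P||Q) = 0.2556 bits

Note: KL divergence is always non-negative and equals 0 iff P = Q.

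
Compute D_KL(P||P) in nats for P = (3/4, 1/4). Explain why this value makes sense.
0.0000 nats

KL divergence satisfies the Gibbs inequality: D_KL(P||Q) ≥ 0 for all distributions P, Q.

D_KL(P||Q) = Σ p(x) log(p(x)/q(x))
Each term is p(x) × log_e(p(x)/p(x)) = p(x) × log_e(1) = 0, so the sum is 0.
D_KL(P||Q) = 0.0000 nats

When P = Q, the KL divergence is exactly 0, as there is no 'divergence' between identical distributions.

This non-negativity is a fundamental property: relative entropy cannot be negative because it measures how different Q is from P.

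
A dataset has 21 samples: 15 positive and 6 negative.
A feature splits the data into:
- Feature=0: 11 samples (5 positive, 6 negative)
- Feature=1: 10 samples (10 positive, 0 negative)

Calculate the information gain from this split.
0.3424 bits

Information Gain = H(Y) - H(Y|Feature)

Before split:
P(positive) = 15/21 = 0.7143
H(Y) = 0.8631 bits

After split:
Feature=0: H = 0.9940 bits (weight = 11/21)
Feature=1: H = 0.0000 bits (weight = 10/21)
H(Y|Feature) = (11/21)×0.9940 + (10/21)×0.0000 = 0.5207 bits

Information Gain = 0.8631 - 0.5207 = 0.3424 bits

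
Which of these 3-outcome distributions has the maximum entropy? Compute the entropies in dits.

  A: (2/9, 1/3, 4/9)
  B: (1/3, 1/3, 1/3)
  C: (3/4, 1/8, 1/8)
B

For a discrete distribution over n outcomes, entropy is maximized by the uniform distribution.

Computing entropies:
H(A) = 0.4607 dits
H(B) = 0.4771 dits
H(C) = 0.3195 dits

The uniform distribution (where all probabilities equal 1/3) achieves the maximum entropy of log_10(3) = 0.4771 dits.

Distribution B has the highest entropy.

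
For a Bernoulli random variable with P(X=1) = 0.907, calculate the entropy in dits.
0.1344 dits

The binary entropy function is:
H(p) = -p log(p) - (1-p) log(1-p)

H(0.907) = -0.907 × log_10(0.907) - 0.093 × log_10(0.093)
H(0.907) = 0.1344 dits

Note: Binary entropy is maximized at p=0.5 (H=1 bit) and minimized at p=0 or p=1 (H=0).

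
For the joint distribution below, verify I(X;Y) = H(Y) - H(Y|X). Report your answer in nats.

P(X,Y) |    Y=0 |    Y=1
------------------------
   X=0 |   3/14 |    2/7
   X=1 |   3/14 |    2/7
I(X;Y) = 0.0000 nats

Mutual information has multiple equivalent forms:
- I(X;Y) = H(X) - H(X|Y)
- I(X;Y) = H(Y) - H(Y|X)
- I(X;Y) = H(X) + H(Y) - H(X,Y)

Computing all quantities:
H(X) = 0.6931, H(Y) = 0.6829, H(X,Y) = 1.3761
H(X|Y) = 0.6931, H(Y|X) = 0.6829

Verification:
H(X) - H(X|Y) = 0.6931 - 0.6931 = 0.0000
H(Y) - H(Y|X) = 0.6829 - 0.6829 = 0.0000
H(X) + H(Y) - H(X,Y) = 0.6931 + 0.6829 - 1.3761 = 0.0000

All forms give I(X;Y) = 0.0000 nats. ✓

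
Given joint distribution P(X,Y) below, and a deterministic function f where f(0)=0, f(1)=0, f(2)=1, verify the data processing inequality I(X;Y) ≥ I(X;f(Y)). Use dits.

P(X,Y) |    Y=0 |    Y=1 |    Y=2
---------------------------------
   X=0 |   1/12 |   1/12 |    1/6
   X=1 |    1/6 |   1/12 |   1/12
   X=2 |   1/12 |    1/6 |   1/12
I(X;Y) = 0.0256, I(X;f(Y)) = 0.0133, inequality holds: 0.0256 ≥ 0.0133

Data Processing Inequality: For any Markov chain X → Y → Z, we have I(X;Y) ≥ I(X;Z).

Here Z = f(Y) is a deterministic function of Y, forming X → Y → Z.

Original I(X;Y) = 0.0256 dits

After applying f:
P(X,Z) where Z=f(Y):
- P(X,Z=0) = P(X,Y=0) + P(X,Y=1)
- P(X,Z=1) = P(X,Y=2)

I(X;Z) = I(X;f(Y)) = 0.0133 dits

Verification: 0.0256 ≥ 0.0133 ✓

Information cannot be created by processing; the function f can only lose information about X.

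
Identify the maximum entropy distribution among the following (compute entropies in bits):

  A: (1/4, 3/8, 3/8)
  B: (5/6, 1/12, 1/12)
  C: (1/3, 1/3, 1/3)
C

For a discrete distribution over n outcomes, entropy is maximized by the uniform distribution.

Computing entropies:
H(A) = 1.5613 bits
H(B) = 0.8167 bits
H(C) = 1.5850 bits

The uniform distribution (where all probabilities equal 1/3) achieves the maximum entropy of log_2(3) = 1.5850 bits.

Distribution C has the highest entropy.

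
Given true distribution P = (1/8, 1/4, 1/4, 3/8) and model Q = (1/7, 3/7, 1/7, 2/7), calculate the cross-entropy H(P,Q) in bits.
2.0361 bits

Cross-entropy: H(P,Q) = -Σ p(x) log q(x)

Alternatively: H(P,Q) = H(P) + D_KL(P||Q)
H(P) = 1.9056 bits
D_KL(P||Q) = 0.1305 bits

H(P,Q) = 1.9056 + 0.1305 = 2.0361 bits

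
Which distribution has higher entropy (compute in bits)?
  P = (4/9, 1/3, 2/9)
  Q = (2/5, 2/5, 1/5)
P

Computing entropies in bits:
H(P) = 1.5305
H(Q) = 1.5219

Distribution P has higher entropy.

Intuition: The distribution closer to uniform (more spread out) has higher entropy.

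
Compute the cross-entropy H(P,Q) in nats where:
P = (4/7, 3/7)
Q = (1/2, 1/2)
0.6931 nats

Cross-entropy: H(P,Q) = -Σ p(x) log q(x)

Alternatively: H(P,Q) = H(P) + D_KL(P||Q)
H(P) = 0.6829 nats
D_KL(P||Q) = 0.0102 nats

H(P,Q) = 0.6829 + 0.0102 = 0.6931 nats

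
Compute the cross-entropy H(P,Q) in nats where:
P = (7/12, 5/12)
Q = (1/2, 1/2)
0.6931 nats

Cross-entropy: H(P,Q) = -Σ p(x) log q(x)

Alternatively: H(P,Q) = H(P) + D_KL(P||Q)
H(P) = 0.6792 nats
D_KL(P||Q) = 0.0140 nats

H(P,Q) = 0.6792 + 0.0140 = 0.6931 nats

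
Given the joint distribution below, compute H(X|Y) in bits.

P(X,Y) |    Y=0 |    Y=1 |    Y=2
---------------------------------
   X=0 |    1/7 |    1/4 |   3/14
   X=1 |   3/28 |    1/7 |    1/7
0.9646 bits

Using the chain rule: H(X|Y) = H(X,Y) - H(Y)

First, compute H(X,Y) = 2.5246 bits

Marginal P(Y) = (1/4, 11/28, 5/14)
H(Y) = 1.5601 bits

H(X|Y) = H(X,Y) - H(Y) = 2.5246 - 1.5601 = 0.9646 bits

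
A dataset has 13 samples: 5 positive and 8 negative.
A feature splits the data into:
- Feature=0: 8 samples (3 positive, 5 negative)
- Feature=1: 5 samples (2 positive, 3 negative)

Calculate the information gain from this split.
0.0005 bits

Information Gain = H(Y) - H(Y|Feature)

Before split:
P(positive) = 5/13 = 0.3846
H(Y) = 0.9612 bits

After split:
Feature=0: H = 0.9544 bits (weight = 8/13)
Feature=1: H = 0.9710 bits (weight = 5/13)
H(Y|Feature) = (8/13)×0.9544 + (5/13)×0.9710 = 0.9608 bits

Information Gain = 0.9612 - 0.9608 = 0.0005 bits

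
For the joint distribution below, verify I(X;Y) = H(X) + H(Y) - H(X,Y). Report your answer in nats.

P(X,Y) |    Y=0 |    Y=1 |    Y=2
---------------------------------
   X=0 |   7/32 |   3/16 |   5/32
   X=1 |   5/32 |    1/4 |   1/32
I(X;Y) = 0.0474 nats

Mutual information has multiple equivalent forms:
- I(X;Y) = H(X) - H(X|Y)
- I(X;Y) = H(Y) - H(Y|X)
- I(X;Y) = H(X) + H(Y) - H(X,Y)

Computing all quantities:
H(X) = 0.6853, H(Y) = 1.0434, H(X,Y) = 1.6813
H(X|Y) = 0.6379, H(Y|X) = 0.9960

Verification:
H(X) - H(X|Y) = 0.6853 - 0.6379 = 0.0474
H(Y) - H(Y|X) = 1.0434 - 0.9960 = 0.0474
H(X) + H(Y) - H(X,Y) = 0.6853 + 1.0434 - 1.6813 = 0.0474

All forms give I(X;Y) = 0.0474 nats. ✓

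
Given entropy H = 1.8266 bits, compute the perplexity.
3.5470

Perplexity is 2^H (or exp(H) for natural log).

H = 1.8266 bits
Perplexity = 2^1.8266 = 3.5470

Interpretation: The model's uncertainty is equivalent to choosing uniformly among 3.5 options.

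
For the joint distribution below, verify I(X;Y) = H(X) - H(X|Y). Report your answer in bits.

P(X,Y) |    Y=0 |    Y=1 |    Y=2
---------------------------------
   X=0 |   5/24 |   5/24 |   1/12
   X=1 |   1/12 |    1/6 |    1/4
I(X;Y) = 0.1062 bits

Mutual information has multiple equivalent forms:
- I(X;Y) = H(X) - H(X|Y)
- I(X;Y) = H(Y) - H(Y|X)
- I(X;Y) = H(X) + H(Y) - H(X,Y)

Computing all quantities:
H(X) = 1.0000, H(Y) = 1.5774, H(X,Y) = 2.4713
H(X|Y) = 0.8938, H(Y|X) = 1.4713

Verification:
H(X) - H(X|Y) = 1.0000 - 0.8938 = 0.1062
H(Y) - H(Y|X) = 1.5774 - 1.4713 = 0.1062
H(X) + H(Y) - H(X,Y) = 1.0000 + 1.5774 - 2.4713 = 0.1062

All forms give I(X;Y) = 0.1062 bits. ✓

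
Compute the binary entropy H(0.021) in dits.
0.0443 dits

The binary entropy function is:
H(p) = -p log(p) - (1-p) log(1-p)

H(0.021) = -0.021 × log_10(0.021) - 0.979 × log_10(0.979)
H(0.021) = 0.0443 dits

Note: Binary entropy is maximized at p=0.5 (H=1 bit) and minimized at p=0 or p=1 (H=0).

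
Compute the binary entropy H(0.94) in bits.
0.3274 bits

The binary entropy function is:
H(p) = -p log(p) - (1-p) log(1-p)

H(0.94) = -0.94 × log_2(0.94) - 0.06 × log_2(0.06)
H(0.94) = 0.3274 bits

Note: Binary entropy is maximized at p=0.5 (H=1 bit) and minimized at p=0 or p=1 (H=0).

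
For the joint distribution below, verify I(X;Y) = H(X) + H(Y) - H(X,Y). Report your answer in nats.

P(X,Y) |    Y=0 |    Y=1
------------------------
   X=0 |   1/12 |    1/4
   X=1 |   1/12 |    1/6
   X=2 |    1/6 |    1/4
I(X;Y) = 0.0095 nats

Mutual information has multiple equivalent forms:
- I(X;Y) = H(X) - H(X|Y)
- I(X;Y) = H(Y) - H(Y|X)
- I(X;Y) = H(X) + H(Y) - H(X,Y)

Computing all quantities:
H(X) = 1.0776, H(Y) = 0.6365, H(X,Y) = 1.7046
H(X|Y) = 1.0680, H(Y|X) = 0.6270

Verification:
H(X) - H(X|Y) = 1.0776 - 1.0680 = 0.0095
H(Y) - H(Y|X) = 0.6365 - 0.6270 = 0.0095
H(X) + H(Y) - H(X,Y) = 1.0776 + 0.6365 - 1.7046 = 0.0095

All forms give I(X;Y) = 0.0095 nats. ✓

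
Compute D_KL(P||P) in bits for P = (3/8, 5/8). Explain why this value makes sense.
0.0000 bits

KL divergence satisfies the Gibbs inequality: D_KL(P||Q) ≥ 0 for all distributions P, Q.

D_KL(P||Q) = Σ p(x) log(p(x)/q(x))
Each term is p(x) × log_2(p(x)/p(x)) = p(x) × log_2(1) = 0, so the sum is 0.
D_KL(P||Q) = 0.0000 bits

When P = Q, the KL divergence is exactly 0, as there is no 'divergence' between identical distributions.

This non-negativity is a fundamental property: relative entropy cannot be negative because it measures how different Q is from P.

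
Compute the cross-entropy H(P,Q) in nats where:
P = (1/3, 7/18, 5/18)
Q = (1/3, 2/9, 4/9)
1.1764 nats

Cross-entropy: H(P,Q) = -Σ p(x) log q(x)

Alternatively: H(P,Q) = H(P) + D_KL(P||Q)
H(P) = 1.0893 nats
D_KL(P||Q) = 0.0871 nats

H(P,Q) = 1.0893 + 0.0871 = 1.1764 nats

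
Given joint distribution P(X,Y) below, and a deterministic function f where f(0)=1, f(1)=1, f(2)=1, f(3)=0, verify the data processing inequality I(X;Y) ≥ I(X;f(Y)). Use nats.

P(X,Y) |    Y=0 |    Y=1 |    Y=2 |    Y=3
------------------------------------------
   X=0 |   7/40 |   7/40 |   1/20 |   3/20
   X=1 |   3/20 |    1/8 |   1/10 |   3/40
I(X;Y) = 0.0214, I(X;f(Y)) = 0.0081, inequality holds: 0.0214 ≥ 0.0081

Data Processing Inequality: For any Markov chain X → Y → Z, we have I(X;Y) ≥ I(X;Z).

Here Z = f(Y) is a deterministic function of Y, forming X → Y → Z.

Original I(X;Y) = 0.0214 nats

After applying f:
P(X,Z) where Z=f(Y):
- P(X,Z=0) = P(X,Y=3)
- P(X,Z=1) = P(X,Y=0) + P(X,Y=1) + P(X,Y=2)

I(X;Z) = I(X;f(Y)) = 0.0081 nats

Verification: 0.0214 ≥ 0.0081 ✓

Information cannot be created by processing; the function f can only lose information about X.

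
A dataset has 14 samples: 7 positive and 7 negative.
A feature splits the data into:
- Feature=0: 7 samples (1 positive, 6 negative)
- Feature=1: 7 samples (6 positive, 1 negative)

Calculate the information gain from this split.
0.4083 bits

Information Gain = H(Y) - H(Y|Feature)

Before split:
P(positive) = 7/14 = 0.5000
H(Y) = 1.0000 bits

After split:
Feature=0: H = 0.5917 bits (weight = 7/14)
Feature=1: H = 0.5917 bits (weight = 7/14)
H(Y|Feature) = (7/14)×0.5917 + (7/14)×0.5917 = 0.5917 bits

Information Gain = 1.0000 - 0.5917 = 0.4083 bits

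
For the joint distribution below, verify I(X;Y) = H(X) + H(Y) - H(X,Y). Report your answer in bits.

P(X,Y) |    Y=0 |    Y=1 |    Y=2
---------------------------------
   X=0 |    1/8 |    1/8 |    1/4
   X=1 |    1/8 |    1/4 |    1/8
I(X;Y) = 0.0613 bits

Mutual information has multiple equivalent forms:
- I(X;Y) = H(X) - H(X|Y)
- I(X;Y) = H(Y) - H(Y|X)
- I(X;Y) = H(X) + H(Y) - H(X,Y)

Computing all quantities:
H(X) = 1.0000, H(Y) = 1.5613, H(X,Y) = 2.5000
H(X|Y) = 0.9387, H(Y|X) = 1.5000

Verification:
H(X) - H(X|Y) = 1.0000 - 0.9387 = 0.0613
H(Y) - H(Y|X) = 1.5613 - 1.5000 = 0.0613
H(X) + H(Y) - H(X,Y) = 1.0000 + 1.5613 - 2.5000 = 0.0613

All forms give I(X;Y) = 0.0613 bits. ✓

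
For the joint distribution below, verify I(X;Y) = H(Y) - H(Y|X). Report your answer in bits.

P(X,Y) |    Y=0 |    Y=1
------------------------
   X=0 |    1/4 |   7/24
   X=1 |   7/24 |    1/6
I(X;Y) = 0.0222 bits

Mutual information has multiple equivalent forms:
- I(X;Y) = H(X) - H(X|Y)
- I(X;Y) = H(Y) - H(Y|X)
- I(X;Y) = H(X) + H(Y) - H(X,Y)

Computing all quantities:
H(X) = 0.9950, H(Y) = 0.9950, H(X,Y) = 1.9678
H(X|Y) = 0.9728, H(Y|X) = 0.9728

Verification:
H(X) - H(X|Y) = 0.9950 - 0.9728 = 0.0222
H(Y) - H(Y|X) = 0.9950 - 0.9728 = 0.0222
H(X) + H(Y) - H(X,Y) = 0.9950 + 0.9950 - 1.9678 = 0.0222

All forms give I(X;Y) = 0.0222 bits. ✓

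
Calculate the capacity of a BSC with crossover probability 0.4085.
0.0243 bits

For a binary symmetric channel (BSC) with error probability p:
Capacity C = 1 - H(p) bits per symbol

where H(p) = -p log₂(p) - (1-p) log₂(1-p) is the binary entropy function.

H(0.4085) = 0.9757 bits
C = 1 - 0.9757 = 0.0243 bits per symbol

This means we can reliably transmit up to 0.0243 bits of information per channel use.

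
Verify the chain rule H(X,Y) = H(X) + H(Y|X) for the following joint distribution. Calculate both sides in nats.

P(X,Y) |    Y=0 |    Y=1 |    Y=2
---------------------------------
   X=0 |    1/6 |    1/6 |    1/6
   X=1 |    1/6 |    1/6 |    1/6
H(X,Y) = 1.7918, H(X) = 0.6931, H(Y|X) = 1.0986 (all in nats)

Chain rule: H(X,Y) = H(X) + H(Y|X)

Left side — joint entropy directly:
H(X,Y) = -Σ p(x,y) log p(x,y) = 1.7918 nats

Right side — compute H(Y|X) from the conditional distributions:
P(X) = (1/2, 1/2), so H(X) = 0.6931 nats
H(Y|X) = Σ_x P(X=x) · H(Y|X=x):
  P(Y|X=0) = (1/3, 1/3, 1/3), H(Y|X=0) = 1.0986, weight P(X=0) = 1/2
  P(Y|X=1) = (1/3, 1/3, 1/3), H(Y|X=1) = 1.0986, weight P(X=1) = 1/2
H(Y|X) = 1.0986 nats

H(X) + H(Y|X) = 0.6931 + 1.0986 = 1.7918 nats

Both sides equal 1.7918 nats. ✓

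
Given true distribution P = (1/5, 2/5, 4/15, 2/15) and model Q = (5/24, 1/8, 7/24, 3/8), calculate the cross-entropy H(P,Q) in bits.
2.3153 bits

Cross-entropy: H(P,Q) = -Σ p(x) log q(x)

Alternatively: H(P,Q) = H(P) + D_KL(P||Q)
H(P) = 1.8892 bits
D_KL(P||Q) = 0.4261 bits

H(P,Q) = 1.8892 + 0.4261 = 2.3153 bits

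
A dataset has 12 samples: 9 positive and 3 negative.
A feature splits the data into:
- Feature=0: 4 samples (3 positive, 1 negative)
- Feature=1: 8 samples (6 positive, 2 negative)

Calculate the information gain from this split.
0.0000 bits

Information Gain = H(Y) - H(Y|Feature)

Before split:
P(positive) = 9/12 = 0.7500
H(Y) = 0.8113 bits

After split:
Feature=0: H = 0.8113 bits (weight = 4/12)
Feature=1: H = 0.8113 bits (weight = 8/12)
H(Y|Feature) = (4/12)×0.8113 + (8/12)×0.8113 = 0.8113 bits

Information Gain = 0.8113 - 0.8113 = 0.0000 bits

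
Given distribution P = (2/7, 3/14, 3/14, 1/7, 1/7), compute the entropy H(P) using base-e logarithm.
1.5741 nats

Shannon entropy is H(X) = -Σ p(x) log p(x).

For P = (2/7, 3/14, 3/14, 1/7, 1/7):
H = -2/7 × log_e(2/7) -3/14 × log_e(3/14) -3/14 × log_e(3/14) -1/7 × log_e(1/7) -1/7 × log_e(1/7)
H = 1.5741 nats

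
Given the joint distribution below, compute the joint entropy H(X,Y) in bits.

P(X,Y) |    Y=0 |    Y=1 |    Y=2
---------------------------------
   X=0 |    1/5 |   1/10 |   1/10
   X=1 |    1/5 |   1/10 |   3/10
2.4464 bits

Joint entropy is H(X,Y) = -Σ_{x,y} p(x,y) log p(x,y).

Summing over all non-zero entries:
H(X,Y) = -[1/5·log_2(1/5) + 1/10·log_2(1/10) + 1/10·log_2(1/10) + 1/5·log_2(1/5) + 1/10·log_2(1/10) + 3/10·log_2(3/10)]
H(X,Y) = 2.4464 bits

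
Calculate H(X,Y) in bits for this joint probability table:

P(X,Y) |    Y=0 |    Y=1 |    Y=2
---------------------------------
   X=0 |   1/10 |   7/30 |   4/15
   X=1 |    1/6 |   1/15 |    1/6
2.4527 bits

Joint entropy is H(X,Y) = -Σ_{x,y} p(x,y) log p(x,y).

Summing over all non-zero entries:
H(X,Y) = -[1/10·log_2(1/10) + 7/30·log_2(7/30) + 4/15·log_2(4/15) + 1/6·log_2(1/6) + 1/15·log_2(1/15) + 1/6·log_2(1/6)]
H(X,Y) = 2.4527 bits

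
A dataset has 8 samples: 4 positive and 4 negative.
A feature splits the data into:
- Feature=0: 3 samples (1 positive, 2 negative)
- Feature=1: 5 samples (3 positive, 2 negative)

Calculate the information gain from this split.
0.0488 bits

Information Gain = H(Y) - H(Y|Feature)

Before split:
P(positive) = 4/8 = 0.5000
H(Y) = 1.0000 bits

After split:
Feature=0: H = 0.9183 bits (weight = 3/8)
Feature=1: H = 0.9710 bits (weight = 5/8)
H(Y|Feature) = (3/8)×0.9183 + (5/8)×0.9710 = 0.9512 bits

Information Gain = 1.0000 - 0.9512 = 0.0488 bits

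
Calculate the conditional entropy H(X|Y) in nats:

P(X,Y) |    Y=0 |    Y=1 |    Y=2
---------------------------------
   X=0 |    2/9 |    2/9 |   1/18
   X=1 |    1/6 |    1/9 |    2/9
0.6167 nats

Using the chain rule: H(X|Y) = H(X,Y) - H(Y)

First, compute H(X,Y) = 1.7061 nats

Marginal P(Y) = (7/18, 1/3, 5/18)
H(Y) = 1.0893 nats

H(X|Y) = H(X,Y) - H(Y) = 1.7061 - 1.0893 = 0.6167 nats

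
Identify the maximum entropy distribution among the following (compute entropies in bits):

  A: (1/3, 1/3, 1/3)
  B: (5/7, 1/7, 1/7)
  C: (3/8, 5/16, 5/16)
A

For a discrete distribution over n outcomes, entropy is maximized by the uniform distribution.

Computing entropies:
H(A) = 1.5850 bits
H(B) = 1.1488 bits
H(C) = 1.5794 bits

The uniform distribution (where all probabilities equal 1/3) achieves the maximum entropy of log_2(3) = 1.5850 bits.

Distribution A has the highest entropy.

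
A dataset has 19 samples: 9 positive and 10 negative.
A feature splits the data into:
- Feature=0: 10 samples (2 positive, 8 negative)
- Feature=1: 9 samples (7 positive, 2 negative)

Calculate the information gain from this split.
0.2560 bits

Information Gain = H(Y) - H(Y|Feature)

Before split:
P(positive) = 9/19 = 0.4737
H(Y) = 0.9980 bits

After split:
Feature=0: H = 0.7219 bits (weight = 10/19)
Feature=1: H = 0.7642 bits (weight = 9/19)
H(Y|Feature) = (10/19)×0.7219 + (9/19)×0.7642 = 0.7420 bits

Information Gain = 0.9980 - 0.7420 = 0.2560 bits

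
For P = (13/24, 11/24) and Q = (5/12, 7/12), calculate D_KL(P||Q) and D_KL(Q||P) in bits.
D_KL(P||Q) = 0.0456, D_KL(Q||P) = 0.0452

KL divergence is not symmetric: D_KL(P||Q) ≠ D_KL(Q||P) in general.

D_KL(P||Q) = 0.0456 bits
D_KL(Q||P) = 0.0452 bits

No, they are not equal!

This asymmetry is why KL divergence is not a true distance metric.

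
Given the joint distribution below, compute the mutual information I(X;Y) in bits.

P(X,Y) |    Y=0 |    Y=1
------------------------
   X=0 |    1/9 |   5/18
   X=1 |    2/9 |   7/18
0.0047 bits

Mutual information: I(X;Y) = H(X) + H(Y) - H(X,Y)

Marginals:
P(X) = (7/18, 11/18), H(X) = 0.9641 bits
P(Y) = (1/3, 2/3), H(Y) = 0.9183 bits

Joint entropy: H(X,Y) = 1.8776 bits

I(X;Y) = 0.9641 + 0.9183 - 1.8776 = 0.0047 bits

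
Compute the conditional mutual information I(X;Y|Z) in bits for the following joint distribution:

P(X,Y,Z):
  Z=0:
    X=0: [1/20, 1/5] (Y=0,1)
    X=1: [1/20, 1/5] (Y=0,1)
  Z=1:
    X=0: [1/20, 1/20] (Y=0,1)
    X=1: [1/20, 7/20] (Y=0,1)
0.0435 bits

Conditional mutual information: I(X;Y|Z) = H(X|Z) + H(Y|Z) - H(X,Y|Z)

H(Z) = 1.0000
H(X,Z) = 1.8610 → H(X|Z) = 0.8610
H(Y,Z) = 1.7219 → H(Y|Z) = 0.7219
H(X,Y,Z) = 2.5394 → H(X,Y|Z) = 1.5394

I(X;Y|Z) = 0.8610 + 0.7219 - 1.5394 = 0.0435 bits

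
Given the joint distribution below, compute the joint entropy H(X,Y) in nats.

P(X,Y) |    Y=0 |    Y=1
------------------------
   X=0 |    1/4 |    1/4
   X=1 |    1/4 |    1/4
1.3863 nats

Joint entropy is H(X,Y) = -Σ_{x,y} p(x,y) log p(x,y).

Summing over all non-zero entries:
H(X,Y) = -[1/4·log_e(1/4) + 1/4·log_e(1/4) + 1/4·log_e(1/4) + 1/4·log_e(1/4)]
H(X,Y) = 1.3863 nats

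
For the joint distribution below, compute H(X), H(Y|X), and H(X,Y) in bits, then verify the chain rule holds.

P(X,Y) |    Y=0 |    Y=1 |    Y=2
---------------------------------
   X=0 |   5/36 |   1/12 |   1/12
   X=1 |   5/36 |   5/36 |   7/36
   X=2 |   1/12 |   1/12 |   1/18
H(X,Y) = 3.0727, H(X) = 1.5160, H(Y|X) = 1.5567 (all in bits)

Chain rule: H(X,Y) = H(X) + H(Y|X)

Left side — joint entropy directly:
H(X,Y) = -Σ p(x,y) log p(x,y) = 3.0727 bits

Right side — compute H(Y|X) from the conditional distributions:
P(X) = (11/36, 17/36, 2/9), so H(X) = 1.5160 bits
H(Y|X) = Σ_x P(X=x) · H(Y|X=x):
  P(Y|X=0) = (5/11, 3/11, 3/11), H(Y|X=0) = 1.5395, weight P(X=0) = 11/36
  P(Y|X=1) = (5/17, 5/17, 7/17), H(Y|X=1) = 1.5657, weight P(X=1) = 17/36
  P(Y|X=2) = (3/8, 3/8, 1/4), H(Y|X=2) = 1.5613, weight P(X=2) = 2/9
H(Y|X) = 1.5567 bits

H(X) + H(Y|X) = 1.5160 + 1.5567 = 3.0727 bits

Both sides equal 3.0727 bits. ✓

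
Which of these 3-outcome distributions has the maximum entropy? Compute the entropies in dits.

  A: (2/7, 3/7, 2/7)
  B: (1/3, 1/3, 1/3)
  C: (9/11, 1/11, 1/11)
B

For a discrete distribution over n outcomes, entropy is maximized by the uniform distribution.

Computing entropies:
H(A) = 0.4686 dits
H(B) = 0.4771 dits
H(C) = 0.2606 dits

The uniform distribution (where all probabilities equal 1/3) achieves the maximum entropy of log_10(3) = 0.4771 dits.

Distribution B has the highest entropy.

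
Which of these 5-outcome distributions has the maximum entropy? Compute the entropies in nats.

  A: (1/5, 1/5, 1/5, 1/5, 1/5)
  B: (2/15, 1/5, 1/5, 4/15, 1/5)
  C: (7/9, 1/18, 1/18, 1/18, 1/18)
A

For a discrete distribution over n outcomes, entropy is maximized by the uniform distribution.

Computing entropies:
H(A) = 1.6094 nats
H(B) = 1.5868 nats
H(C) = 0.8378 nats

The uniform distribution (where all probabilities equal 1/5) achieves the maximum entropy of log_e(5) = 1.6094 nats.

Distribution A has the highest entropy.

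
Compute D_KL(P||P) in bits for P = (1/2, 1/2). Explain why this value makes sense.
0.0000 bits

KL divergence satisfies the Gibbs inequality: D_KL(P||Q) ≥ 0 for all distributions P, Q.

D_KL(P||Q) = Σ p(x) log(p(x)/q(x))
Each term is p(x) × log_2(p(x)/p(x)) = p(x) × log_2(1) = 0, so the sum is 0.
D_KL(P||Q) = 0.0000 bits

When P = Q, the KL divergence is exactly 0, as there is no 'divergence' between identical distributions.

This non-negativity is a fundamental property: relative entropy cannot be negative because it measures how different Q is from P.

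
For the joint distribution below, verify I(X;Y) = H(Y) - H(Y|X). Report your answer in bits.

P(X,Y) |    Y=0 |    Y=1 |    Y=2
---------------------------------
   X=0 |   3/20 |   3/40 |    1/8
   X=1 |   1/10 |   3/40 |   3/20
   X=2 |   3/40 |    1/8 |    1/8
I(X;Y) = 0.0329 bits

Mutual information has multiple equivalent forms:
- I(X;Y) = H(X) - H(X|Y)
- I(X;Y) = H(Y) - H(Y|X)
- I(X;Y) = H(X) + H(Y) - H(X,Y)

Computing all quantities:
H(X) = 1.5841, H(Y) = 1.5679, H(X,Y) = 3.1191
H(X|Y) = 1.5512, H(Y|X) = 1.5350

Verification:
H(X) - H(X|Y) = 1.5841 - 1.5512 = 0.0329
H(Y) - H(Y|X) = 1.5679 - 1.5350 = 0.0329
H(X) + H(Y) - H(X,Y) = 1.5841 + 1.5679 - 3.1191 = 0.0329

All forms give I(X;Y) = 0.0329 bits. ✓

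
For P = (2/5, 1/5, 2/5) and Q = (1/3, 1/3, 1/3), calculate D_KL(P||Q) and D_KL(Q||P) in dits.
D_KL(P||Q) = 0.0190, D_KL(Q||P) = 0.0212

KL divergence is not symmetric: D_KL(P||Q) ≠ D_KL(Q||P) in general.

D_KL(P||Q) = 0.0190 dits
D_KL(Q||P) = 0.0212 dits

No, they are not equal!

This asymmetry is why KL divergence is not a true distance metric.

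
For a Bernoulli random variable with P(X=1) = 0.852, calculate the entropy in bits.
0.6048 bits

The binary entropy function is:
H(p) = -p log(p) - (1-p) log(1-p)

H(0.852) = -0.852 × log_2(0.852) - 0.148 × log_2(0.148)
H(0.852) = 0.6048 bits

Note: Binary entropy is maximized at p=0.5 (H=1 bit) and minimized at p=0 or p=1 (H=0).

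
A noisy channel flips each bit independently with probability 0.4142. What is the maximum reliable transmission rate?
0.0213 bits

For a binary symmetric channel (BSC) with error probability p:
Capacity C = 1 - H(p) bits per symbol

where H(p) = -p log₂(p) - (1-p) log₂(1-p) is the binary entropy function.

H(0.4142) = 0.9787 bits
C = 1 - 0.9787 = 0.0213 bits per symbol

This means we can reliably transmit up to 0.0213 bits of information per channel use.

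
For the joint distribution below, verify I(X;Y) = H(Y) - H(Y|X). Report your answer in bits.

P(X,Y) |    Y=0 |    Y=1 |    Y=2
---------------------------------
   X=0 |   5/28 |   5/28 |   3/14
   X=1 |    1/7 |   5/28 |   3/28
I(X;Y) = 0.0144 bits

Mutual information has multiple equivalent forms:
- I(X;Y) = H(X) - H(X|Y)
- I(X;Y) = H(Y) - H(Y|X)
- I(X;Y) = H(X) + H(Y) - H(X,Y)

Computing all quantities:
H(X) = 0.9852, H(Y) = 1.5831, H(X,Y) = 2.5540
H(X|Y) = 0.9709, H(Y|X) = 1.5688

Verification:
H(X) - H(X|Y) = 0.9852 - 0.9709 = 0.0144
H(Y) - H(Y|X) = 1.5831 - 1.5688 = 0.0144
H(X) + H(Y) - H(X,Y) = 0.9852 + 1.5831 - 2.5540 = 0.0144

All forms give I(X;Y) = 0.0144 bits. ✓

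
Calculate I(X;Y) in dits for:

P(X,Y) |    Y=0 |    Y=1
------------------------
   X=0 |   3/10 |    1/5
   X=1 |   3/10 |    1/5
0.0000 dits

Mutual information: I(X;Y) = H(X) + H(Y) - H(X,Y)

Marginals:
P(X) = (1/2, 1/2), H(X) = 0.3010 dits
P(Y) = (3/5, 2/5), H(Y) = 0.2923 dits

Joint entropy: H(X,Y) = 0.5933 dits

I(X;Y) = 0.3010 + 0.2923 - 0.5933 = 0.0000 dits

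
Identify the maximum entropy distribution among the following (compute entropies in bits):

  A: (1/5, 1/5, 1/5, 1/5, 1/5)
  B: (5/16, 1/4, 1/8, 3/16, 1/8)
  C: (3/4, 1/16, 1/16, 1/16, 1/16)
A

For a discrete distribution over n outcomes, entropy is maximized by the uniform distribution.

Computing entropies:
H(A) = 2.3219 bits
H(B) = 2.2272 bits
H(C) = 1.3113 bits

The uniform distribution (where all probabilities equal 1/5) achieves the maximum entropy of log_2(5) = 2.3219 bits.

Distribution A has the highest entropy.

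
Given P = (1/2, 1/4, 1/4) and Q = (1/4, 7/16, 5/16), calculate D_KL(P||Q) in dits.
0.0655 dits

KL divergence: D_KL(P||Q) = Σ p(x) log(p(x)/q(x))

Computing term by term:
  x=0: 1/2 × log_10[(1/2)/(1/4)] = 1/2 × 0.3010 = 0.1505
  x=1: 1/4 × log_10[(1/4)/(7/16)] = 1/4 × -0.2430 = -0.0608
  x=2: 1/4 × log_10[(1/4)/(5/16)] = 1/4 × -0.0969 = -0.0242

D_KL(P||Q) = 0.0655 dits

Note: KL divergence is always non-negative and equals 0 iff P = Q.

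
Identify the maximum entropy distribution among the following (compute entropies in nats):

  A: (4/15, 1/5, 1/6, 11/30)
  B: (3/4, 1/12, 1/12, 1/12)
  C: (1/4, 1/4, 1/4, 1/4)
C

For a discrete distribution over n outcomes, entropy is maximized by the uniform distribution.

Computing entropies:
H(A) = 1.3409 nats
H(B) = 0.8370 nats
H(C) = 1.3863 nats

The uniform distribution (where all probabilities equal 1/4) achieves the maximum entropy of log_e(4) = 1.3863 nats.

Distribution C has the highest entropy.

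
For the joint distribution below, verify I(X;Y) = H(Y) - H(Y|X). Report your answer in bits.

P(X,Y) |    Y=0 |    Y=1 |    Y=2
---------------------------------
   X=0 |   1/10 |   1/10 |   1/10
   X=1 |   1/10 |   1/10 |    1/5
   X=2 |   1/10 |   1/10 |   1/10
I(X;Y) = 0.0200 bits

Mutual information has multiple equivalent forms:
- I(X;Y) = H(X) - H(X|Y)
- I(X;Y) = H(Y) - H(Y|X)
- I(X;Y) = H(X) + H(Y) - H(X,Y)

Computing all quantities:
H(X) = 1.5710, H(Y) = 1.5710, H(X,Y) = 3.1219
H(X|Y) = 1.5510, H(Y|X) = 1.5510

Verification:
H(X) - H(X|Y) = 1.5710 - 1.5510 = 0.0200
H(Y) - H(Y|X) = 1.5710 - 1.5510 = 0.0200
H(X) + H(Y) - H(X,Y) = 1.5710 + 1.5710 - 3.1219 = 0.0200

All forms give I(X;Y) = 0.0200 bits. ✓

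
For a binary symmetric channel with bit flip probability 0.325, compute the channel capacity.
0.0903 bits

For a binary symmetric channel (BSC) with error probability p:
Capacity C = 1 - H(p) bits per symbol

where H(p) = -p log₂(p) - (1-p) log₂(1-p) is the binary entropy function.

H(0.325) = 0.9097 bits
C = 1 - 0.9097 = 0.0903 bits per symbol

This means we can reliably transmit up to 0.0903 bits of information per channel use.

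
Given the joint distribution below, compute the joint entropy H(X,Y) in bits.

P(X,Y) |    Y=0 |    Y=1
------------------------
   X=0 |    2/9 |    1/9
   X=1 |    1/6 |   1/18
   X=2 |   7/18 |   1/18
2.2585 bits

Joint entropy is H(X,Y) = -Σ_{x,y} p(x,y) log p(x,y).

Summing over all non-zero entries:
H(X,Y) = -[2/9·log_2(2/9) + 1/9·log_2(1/9) + 1/6·log_2(1/6) + 1/18·log_2(1/18) + 7/18·log_2(7/18) + 1/18·log_2(1/18)]
H(X,Y) = 2.2585 bits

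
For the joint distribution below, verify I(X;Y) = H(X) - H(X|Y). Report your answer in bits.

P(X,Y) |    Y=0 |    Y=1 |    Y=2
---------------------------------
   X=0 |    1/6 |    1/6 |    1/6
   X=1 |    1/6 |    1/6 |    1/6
I(X;Y) = 0.0000 bits

Mutual information has multiple equivalent forms:
- I(X;Y) = H(X) - H(X|Y)
- I(X;Y) = H(Y) - H(Y|X)
- I(X;Y) = H(X) + H(Y) - H(X,Y)

Computing all quantities:
H(X) = 1.0000, H(Y) = 1.5850, H(X,Y) = 2.5850
H(X|Y) = 1.0000, H(Y|X) = 1.5850

Verification:
H(X) - H(X|Y) = 1.0000 - 1.0000 = 0.0000
H(Y) - H(Y|X) = 1.5850 - 1.5850 = 0.0000
H(X) + H(Y) - H(X,Y) = 1.0000 + 1.5850 - 2.5850 = 0.0000

All forms give I(X;Y) = 0.0000 bits. ✓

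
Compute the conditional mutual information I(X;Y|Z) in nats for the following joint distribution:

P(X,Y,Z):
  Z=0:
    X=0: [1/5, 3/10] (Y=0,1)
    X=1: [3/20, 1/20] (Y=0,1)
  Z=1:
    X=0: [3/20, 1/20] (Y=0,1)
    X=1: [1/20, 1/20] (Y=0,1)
0.0454 nats

Conditional mutual information: I(X;Y|Z) = H(X|Z) + H(Y|Z) - H(X,Y|Z)

H(Z) = 0.6109
H(X,Z) = 1.2206 → H(X|Z) = 0.6097
H(Y,Z) = 1.2870 → H(Y|Z) = 0.6762
H(X,Y,Z) = 1.8514 → H(X,Y|Z) = 1.2405

I(X;Y|Z) = 0.6097 + 0.6762 - 1.2405 = 0.0454 nats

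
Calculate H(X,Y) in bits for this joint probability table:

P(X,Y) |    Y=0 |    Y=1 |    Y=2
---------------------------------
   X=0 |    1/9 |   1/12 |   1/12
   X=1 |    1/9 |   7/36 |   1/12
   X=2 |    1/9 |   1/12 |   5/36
3.1066 bits

Joint entropy is H(X,Y) = -Σ_{x,y} p(x,y) log p(x,y).

Summing over all non-zero entries:
H(X,Y) = -[1/9·log_2(1/9) + 1/12·log_2(1/12) + 1/12·log_2(1/12) + 1/9·log_2(1/9) + 7/36·log_2(7/36) + 1/12·log_2(1/12) + 1/9·log_2(1/9) + 1/12·log_2(1/12) + 5/36·log_2(5/36)]
H(X,Y) = 3.1066 bits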